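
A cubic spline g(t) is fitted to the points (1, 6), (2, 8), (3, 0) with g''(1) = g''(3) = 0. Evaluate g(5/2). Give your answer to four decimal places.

Let m_i = g''(x_i). Step sizes h_i = 1, 1; slopes of the chords Δ_i = (y_(i+1) - y_i)/h_i = 2, -8.
  1·m_0 + 4·m_1 + 1·m_2 = 6(Δ_1 - Δ_0) = -60
Natural end conditions: m_0 = m_2 = 0.
Solving: m_0 = 0, m_1 = -15, m_2 = 0.
On [2, 3], g(t) = 8 - 3·(t - 2) - 15/2·(t - 2)² + 5/2·(t - 2)³.
With (t - 2) = 1/2: g(5/2) = 79/16.

4.9375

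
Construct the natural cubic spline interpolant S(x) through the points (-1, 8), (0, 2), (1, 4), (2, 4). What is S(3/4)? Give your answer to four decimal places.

3.3188

Put m_i = S'' at the i-th knot. Here h = (1, 1, 1) and Δ = (-6, 2, 0), so the interior equations h_(i-1)·m_(i-1) + 2(h_(i-1)+h_i)·m_i + h_i·m_(i+1) = 6(Δ_i − Δ_(i-1)) read
  1·m_0 + 4·m_1 + 1·m_2 = 6(Δ_1 - Δ_0) = 48
  1·m_1 + 4·m_2 + 1·m_3 = 6(Δ_2 - Δ_1) = -12
Natural end conditions: m_0 = m_3 = 0.
Solving: m_0 = 0, m_1 = 68/5, m_2 = -32/5, m_3 = 0.
On [0, 1], S(x) = 2 - 22/15·x + 34/5·x² - 10/3·x³.
With x = 3/4: S(3/4) = 531/160.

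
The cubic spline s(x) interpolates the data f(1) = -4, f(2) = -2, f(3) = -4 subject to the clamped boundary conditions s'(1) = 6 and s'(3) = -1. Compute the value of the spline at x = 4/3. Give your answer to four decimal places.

-2.5000

With M_i denoting the second derivative at x_i, h_i = 1, 1, and Δ_i = (y_(i+1) − y_i)/h_i = 2, -2:
  1·M_0 + 4·M_1 + 1·M_2 = 6(Δ_1 - Δ_0) = -24
Clamped end conditions give two more equations: 2h_0·M_0 + h_0·M_1 = 6(Δ_0 - s'(1)) = -24 and h_1·M_1 + 2h_1·M_2 = 6(s'(3) - Δ_1) = 6.
Forward elimination and back-substitution give M_0 = -19/2, M_1 = -5, M_2 = 11/2.
On [1, 2], s(x) = -4 + 6·(x - 1) - 19/4·(x - 1)² + 3/4·(x - 1)³.
With (x - 1) = 1/3: s(4/3) = -5/2.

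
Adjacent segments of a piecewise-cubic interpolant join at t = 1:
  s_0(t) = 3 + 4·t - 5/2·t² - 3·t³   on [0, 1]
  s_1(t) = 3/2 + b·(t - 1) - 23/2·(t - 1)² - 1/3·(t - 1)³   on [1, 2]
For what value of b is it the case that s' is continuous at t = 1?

-10

s_0'(t) = 4 - 5·t - 9·t², so s_0'(1) = -10. On the right, s_1'(1) = b, so b = -10.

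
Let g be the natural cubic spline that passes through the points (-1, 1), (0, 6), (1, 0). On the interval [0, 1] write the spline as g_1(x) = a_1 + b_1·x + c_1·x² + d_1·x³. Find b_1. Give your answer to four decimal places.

Put M_i = g'' at the i-th knot. Here h = (1, 1) and Δ = (5, -6), so the interior equations h_(i-1)·M_(i-1) + 2(h_(i-1)+h_i)·M_i + h_i·M_(i+1) = 6(Δ_i − Δ_(i-1)) read
  1·M_0 + 4·M_1 + 1·M_2 = 6(Δ_1 - Δ_0) = -66
Natural end conditions: M_0 = M_2 = 0.
Solving the tridiagonal system: M_0 = 0, M_1 = -33/2, M_2 = 0.
On [0, 1], with g_1(x) = a_1 + b_1·x + c_1·x² + d_1·x³: c_1 = M_1/2 = -33/4, d_1 = (M_2 - M_1)/(6h_1) = 11/4, b_1 = Δ_1 - h_1(2M_1 + M_2)/6 = -1/2.

-0.5000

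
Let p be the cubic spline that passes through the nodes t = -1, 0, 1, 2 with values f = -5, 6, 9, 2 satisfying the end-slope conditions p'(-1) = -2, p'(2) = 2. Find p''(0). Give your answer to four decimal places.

-19.3333

Let M_i = p''(x_i). Step sizes h_i = 1, 1, 1; slopes of the chords Δ_i = (y_(i+1) - y_i)/h_i = 11, 3, -7.
  1·M_0 + 4·M_1 + 1·M_2 = 6(Δ_1 - Δ_0) = -48
  1·M_1 + 4·M_2 + 1·M_3 = 6(Δ_2 - Δ_1) = -60
Clamped end conditions give two more equations: 2h_0·M_0 + h_0·M_1 = 6(Δ_0 - p'(-1)) = 78 and h_2·M_2 + 2h_2·M_3 = 6(p'(2) - Δ_2) = 54.
Solving the tridiagonal system: M_0 = 146/3, M_1 = -58/3, M_2 = -58/3, M_3 = 110/3.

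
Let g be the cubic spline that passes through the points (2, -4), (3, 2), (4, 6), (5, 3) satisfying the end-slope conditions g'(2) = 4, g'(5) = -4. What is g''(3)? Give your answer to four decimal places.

Write σ_i for g''(x_i). With h_i = 1, 1, 1 and divided differences Δ_i = 6, 4, -3, the continuity of g' gives the tridiagonal system
  1·σ_0 + 4·σ_1 + 1·σ_2 = 6(Δ_1 - Δ_0) = -12
  1·σ_1 + 4·σ_2 + 1·σ_3 = 6(Δ_2 - Δ_1) = -42
Clamped end conditions give two more equations: 2h_0·σ_0 + h_0·σ_1 = 6(Δ_0 - g'(2)) = 12 and h_2·σ_2 + 2h_2·σ_3 = 6(g'(5) - Δ_2) = -6.
Forward elimination and back-substitution give σ_0 = 106/15, σ_1 = -32/15, σ_2 = -158/15, σ_3 = 34/15.

-2.1333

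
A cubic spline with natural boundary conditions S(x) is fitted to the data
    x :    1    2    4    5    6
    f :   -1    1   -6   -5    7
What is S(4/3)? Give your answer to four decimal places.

0.0079

With M_i denoting the second derivative at x_i, h_i = 1, 2, 1, 1, and Δ_i = (y_(i+1) − y_i)/h_i = 2, -7/2, 1, 12:
  1·M_0 + 6·M_1 + 2·M_2 = 6(Δ_1 - Δ_0) = -33
  2·M_1 + 6·M_2 + 1·M_3 = 6(Δ_2 - Δ_1) = 27
  1·M_2 + 4·M_3 + 1·M_4 = 6(Δ_3 - Δ_2) = 66
Natural end conditions: M_0 = M_4 = 0.
Solving: M_0 = 0, M_1 = -843/122, M_2 = 258/61, M_3 = 942/61, M_4 = 0.
On [1, 2], S(x) = -1 + 769/244·(x - 1) + 0·(x - 1)² - 281/244·(x - 1)³.
With (x - 1) = 1/3: S(4/3) = 13/1647.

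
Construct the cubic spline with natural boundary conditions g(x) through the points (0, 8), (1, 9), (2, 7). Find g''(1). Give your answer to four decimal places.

-4.5000

With M_i denoting the second derivative at x_i, h_i = 1, 1, and Δ_i = (y_(i+1) − y_i)/h_i = 1, -2:
  1·M_0 + 4·M_1 + 1·M_2 = 6(Δ_1 - Δ_0) = -18
Natural end conditions: M_0 = M_2 = 0.
Solving: M_0 = 0, M_1 = -9/2, M_2 = 0.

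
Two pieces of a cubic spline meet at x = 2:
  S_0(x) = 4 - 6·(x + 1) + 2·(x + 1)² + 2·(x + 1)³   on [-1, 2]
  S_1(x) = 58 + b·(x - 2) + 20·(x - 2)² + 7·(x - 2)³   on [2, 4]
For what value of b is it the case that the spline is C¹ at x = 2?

S_0'(x) = -6 + 4·(x + 1) + 6·(x + 1)², so S_0'(2) = 60. On the right, S_1'(2) = b, so b = 60.

60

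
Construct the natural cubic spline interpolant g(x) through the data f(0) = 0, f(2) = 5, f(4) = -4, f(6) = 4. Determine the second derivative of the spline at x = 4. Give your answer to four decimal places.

8.2000

Write σ_i for g''(x_i). With h_i = 2, 2, 2 and divided differences Δ_i = 5/2, -9/2, 4, the continuity of g' gives the tridiagonal system
  2·σ_0 + 8·σ_1 + 2·σ_2 = 6(Δ_1 - Δ_0) = -42
  2·σ_1 + 8·σ_2 + 2·σ_3 = 6(Δ_2 - Δ_1) = 51
Natural end conditions: σ_0 = σ_3 = 0.
Solving: σ_0 = 0, σ_1 = -73/10, σ_2 = 41/5, σ_3 = 0.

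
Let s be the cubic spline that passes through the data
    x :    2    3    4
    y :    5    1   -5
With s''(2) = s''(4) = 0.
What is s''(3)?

Write M_i for s''(x_i). With h_i = 1, 1 and divided differences Δ_i = -4, -6, the continuity of s' gives the tridiagonal system
  1·M_0 + 4·M_1 + 1·M_2 = 6(Δ_1 - Δ_0) = -12
Natural end conditions: M_0 = M_2 = 0.
Solving the tridiagonal system: M_0 = 0, M_1 = -3, M_2 = 0.

-3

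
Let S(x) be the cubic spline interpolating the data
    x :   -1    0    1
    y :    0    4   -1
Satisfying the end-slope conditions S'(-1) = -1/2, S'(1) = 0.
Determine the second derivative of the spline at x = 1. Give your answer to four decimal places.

Let M_i = S''(x_i). Step sizes h_i = 1, 1; slopes of the chords Δ_i = (y_(i+1) - y_i)/h_i = 4, -5.
  1·M_0 + 4·M_1 + 1·M_2 = 6(Δ_1 - Δ_0) = -54
Clamped end conditions give two more equations: 2h_0·M_0 + h_0·M_1 = 6(Δ_0 - S'(-1)) = 27 and h_1·M_1 + 2h_1·M_2 = 6(S'(1) - Δ_1) = 30.
Solving: M_0 = 109/4, M_1 = -55/2, M_2 = 115/4.

28.7500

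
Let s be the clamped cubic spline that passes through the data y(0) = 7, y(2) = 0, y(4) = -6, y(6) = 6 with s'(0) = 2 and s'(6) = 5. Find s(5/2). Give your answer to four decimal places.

Write M_i for s''(x_i). With h_i = 2, 2, 2 and divided differences Δ_i = -7/2, -3, 6, the continuity of s' gives the tridiagonal system
  2·M_0 + 8·M_1 + 2·M_2 = 6(Δ_1 - Δ_0) = 3
  2·M_1 + 8·M_2 + 2·M_3 = 6(Δ_2 - Δ_1) = 54
Clamped end conditions give two more equations: 2h_0·M_0 + h_0·M_1 = 6(Δ_0 - s'(0)) = -33 and h_2·M_2 + 2h_2·M_3 = 6(s'(6) - Δ_2) = -6.
Solving the tridiagonal system: M_0 = -17/2, M_1 = 1/2, M_2 = 8, M_3 = -11/2.
On [2, 4], s(x) = 0 - 6·(x - 2) + 1/4·(x - 2)² + 5/8·(x - 2)³.
With (x - 2) = 1/2: s(5/2) = -183/64.

-2.8594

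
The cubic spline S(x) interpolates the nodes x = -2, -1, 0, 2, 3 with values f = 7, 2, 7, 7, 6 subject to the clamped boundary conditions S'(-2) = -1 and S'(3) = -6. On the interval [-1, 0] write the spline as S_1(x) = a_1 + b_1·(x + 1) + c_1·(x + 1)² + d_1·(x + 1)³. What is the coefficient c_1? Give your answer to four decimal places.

11.8281

Let M_i = S''(x_i). Step sizes h_i = 1, 1, 2, 1; slopes of the chords Δ_i = (y_(i+1) - y_i)/h_i = -5, 5, 0, -1.
  1·M_0 + 4·M_1 + 1·M_2 = 6(Δ_1 - Δ_0) = 60
  1·M_1 + 6·M_2 + 2·M_3 = 6(Δ_2 - Δ_1) = -30
  2·M_2 + 6·M_3 + 1·M_4 = 6(Δ_3 - Δ_2) = -6
Clamped end conditions give two more equations: 2h_0·M_0 + h_0·M_1 = 6(Δ_0 - S'(-2)) = -24 and h_3·M_3 + 2h_3·M_4 = 6(S'(3) - Δ_3) = -30.
Solving the tridiagonal system: M_0 = -1525/64, M_1 = 757/32, M_2 = -691/64, M_3 = 89/16, M_4 = -569/32.
On [-1, 0], with S_1(x) = a_1 + b_1·(x + 1) + c_1·(x + 1)² + d_1·(x + 1)³: c_1 = M_1/2 = 757/64, d_1 = (M_2 - M_1)/(6h_1) = -735/128, b_1 = Δ_1 - h_1(2M_1 + M_2)/6 = -139/128.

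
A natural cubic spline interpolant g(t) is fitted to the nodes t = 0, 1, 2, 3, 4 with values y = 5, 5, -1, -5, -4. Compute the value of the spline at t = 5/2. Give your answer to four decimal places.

-3.6496

Write m_i for g''(x_i). With h_i = 1, 1, 1, 1 and divided differences Δ_i = 0, -6, -4, 1, the continuity of g' gives the tridiagonal system
  1·m_0 + 4·m_1 + 1·m_2 = 6(Δ_1 - Δ_0) = -36
  1·m_1 + 4·m_2 + 1·m_3 = 6(Δ_2 - Δ_1) = 12
  1·m_2 + 4·m_3 + 1·m_4 = 6(Δ_3 - Δ_2) = 30
Natural end conditions: m_0 = m_4 = 0.
Hence m_0 = 0, m_1 = -279/28, m_2 = 27/7, m_3 = 183/28, m_4 = 0.
On [2, 3], g(t) = -1 - 51/8·(t - 2) + 27/14·(t - 2)² + 25/56·(t - 2)³.
With (t - 2) = 1/2: g(5/2) = -1635/448.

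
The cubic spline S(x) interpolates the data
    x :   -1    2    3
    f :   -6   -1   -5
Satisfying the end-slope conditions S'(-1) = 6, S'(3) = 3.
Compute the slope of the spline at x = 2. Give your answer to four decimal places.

-5.7500

Let m_i = S''(x_i). Step sizes h_i = 3, 1; slopes of the chords Δ_i = (y_(i+1) - y_i)/h_i = 5/3, -4.
  3·m_0 + 8·m_1 + 1·m_2 = 6(Δ_1 - Δ_0) = -34
Clamped end conditions give two more equations: 2h_0·m_0 + h_0·m_1 = 6(Δ_0 - S'(-1)) = -26 and h_1·m_1 + 2h_1·m_2 = 6(S'(3) - Δ_1) = 42.
Hence m_0 = -5/6, m_1 = -7, m_2 = 49/2.
On [2, 3], S'(x) = b_1 + 2c_1·(x - 2) + 3d_1·(x - 2)² with b_1 = Δ_1 - h_1(2m_1 + m_2)/6 = -23/4, c_1 = m_1/2 = -7/2, d_1 = (m_2 - m_1)/(6h_1) = 21/4. So S'(2) = -23/4.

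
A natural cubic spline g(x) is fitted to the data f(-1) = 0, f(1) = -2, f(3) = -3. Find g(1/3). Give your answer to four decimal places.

Put M_i = g'' at the i-th knot. Here h = (2, 2) and Δ = (-1, -1/2), so the interior equations h_(i-1)·M_(i-1) + 2(h_(i-1)+h_i)·M_i + h_i·M_(i+1) = 6(Δ_i − Δ_(i-1)) read
  2·M_0 + 8·M_1 + 2·M_2 = 6(Δ_1 - Δ_0) = 3
Natural end conditions: M_0 = M_2 = 0.
Forward elimination and back-substitution give M_0 = 0, M_1 = 3/8, M_2 = 0.
On [-1, 1], g(x) = 0 - 9/8·(x + 1) + 0·(x + 1)² + 1/32·(x + 1)³.
With (x + 1) = 4/3: g(1/3) = -77/54.

-1.4259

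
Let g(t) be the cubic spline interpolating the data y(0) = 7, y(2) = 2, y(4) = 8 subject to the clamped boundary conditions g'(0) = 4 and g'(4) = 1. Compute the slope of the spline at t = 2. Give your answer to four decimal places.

Let σ_i = g''(x_i). Step sizes h_i = 2, 2; slopes of the chords Δ_i = (y_(i+1) - y_i)/h_i = -5/2, 3.
  2·σ_0 + 8·σ_1 + 2·σ_2 = 6(Δ_1 - Δ_0) = 33
Clamped end conditions give two more equations: 2h_0·σ_0 + h_0·σ_1 = 6(Δ_0 - g'(0)) = -39 and h_1·σ_1 + 2h_1·σ_2 = 6(g'(4) - Δ_1) = -12.
Forward elimination and back-substitution give σ_0 = -117/8, σ_1 = 39/4, σ_2 = -63/8.
On [2, 4], g'(t) = b_1 + 2c_1·(t - 2) + 3d_1·(t - 2)² with b_1 = Δ_1 - h_1(2σ_1 + σ_2)/6 = -7/8, c_1 = σ_1/2 = 39/8, d_1 = (σ_2 - σ_1)/(6h_1) = -47/32. So g'(2) = -7/8.

-0.8750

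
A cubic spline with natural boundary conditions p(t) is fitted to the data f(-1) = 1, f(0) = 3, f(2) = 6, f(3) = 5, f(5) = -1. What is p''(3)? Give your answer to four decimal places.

Let σ_i = p''(x_i). Step sizes h_i = 1, 2, 1, 2; slopes of the chords Δ_i = (y_(i+1) - y_i)/h_i = 2, 3/2, -1, -3.
  1·σ_0 + 6·σ_1 + 2·σ_2 = 6(Δ_1 - Δ_0) = -3
  2·σ_1 + 6·σ_2 + 1·σ_3 = 6(Δ_2 - Δ_1) = -15
  1·σ_2 + 6·σ_3 + 2·σ_4 = 6(Δ_3 - Δ_2) = -12
Natural end conditions: σ_0 = σ_4 = 0.
Solving: σ_0 = 0, σ_1 = 17/62, σ_2 = -72/31, σ_3 = -50/31, σ_4 = 0.

-1.6129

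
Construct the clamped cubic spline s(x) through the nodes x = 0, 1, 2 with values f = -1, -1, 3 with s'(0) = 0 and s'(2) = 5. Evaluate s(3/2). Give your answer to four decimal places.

With M_i denoting the second derivative at x_i, h_i = 1, 1, and Δ_i = (y_(i+1) − y_i)/h_i = 0, 4:
  1·M_0 + 4·M_1 + 1·M_2 = 6(Δ_1 - Δ_0) = 24
Clamped end conditions give two more equations: 2h_0·M_0 + h_0·M_1 = 6(Δ_0 - s'(0)) = 0 and h_1·M_1 + 2h_1·M_2 = 6(s'(2) - Δ_1) = 6.
Hence M_0 = -7/2, M_1 = 7, M_2 = -1/2.
On [1, 2], s(x) = -1 + 7/4·(x - 1) + 7/2·(x - 1)² - 5/4·(x - 1)³.
With (x - 1) = 1/2: s(3/2) = 19/32.

0.5938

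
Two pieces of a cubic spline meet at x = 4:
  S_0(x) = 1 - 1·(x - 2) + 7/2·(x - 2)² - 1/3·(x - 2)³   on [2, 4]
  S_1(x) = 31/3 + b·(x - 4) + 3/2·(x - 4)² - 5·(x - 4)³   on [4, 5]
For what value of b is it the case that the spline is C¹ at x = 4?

S_0'(x) = -1 + 7·(x - 2) - 1·(x - 2)², so S_0'(4) = 9. On the right, S_1'(4) = b, so b = 9.

9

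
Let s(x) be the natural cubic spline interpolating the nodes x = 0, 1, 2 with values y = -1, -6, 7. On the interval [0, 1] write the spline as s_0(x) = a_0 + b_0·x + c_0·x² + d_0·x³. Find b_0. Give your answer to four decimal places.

Let m_i = s''(x_i). Step sizes h_i = 1, 1; slopes of the chords Δ_i = (y_(i+1) - y_i)/h_i = -5, 13.
  1·m_0 + 4·m_1 + 1·m_2 = 6(Δ_1 - Δ_0) = 108
Natural end conditions: m_0 = m_2 = 0.
Forward elimination and back-substitution give m_0 = 0, m_1 = 27, m_2 = 0.
On [0, 1], with s_0(x) = a_0 + b_0·x + c_0·x² + d_0·x³: c_0 = m_0/2 = 0, d_0 = (m_1 - m_0)/(6h_0) = 9/2, b_0 = Δ_0 - h_0(2m_0 + m_1)/6 = -19/2.

-9.5000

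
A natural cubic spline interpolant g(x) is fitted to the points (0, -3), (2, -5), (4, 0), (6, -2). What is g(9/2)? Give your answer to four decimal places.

Put M_i = g'' at the i-th knot. Here h = (2, 2, 2) and Δ = (-1, 5/2, -1), so the interior equations h_(i-1)·M_(i-1) + 2(h_(i-1)+h_i)·M_i + h_i·M_(i+1) = 6(Δ_i − Δ_(i-1)) read
  2·M_0 + 8·M_1 + 2·M_2 = 6(Δ_1 - Δ_0) = 21
  2·M_1 + 8·M_2 + 2·M_3 = 6(Δ_2 - Δ_1) = -21
Natural end conditions: M_0 = M_3 = 0.
Solving: M_0 = 0, M_1 = 7/2, M_2 = -7/2, M_3 = 0.
On [4, 6], g(x) = 0 + 4/3·(x - 4) - 7/4·(x - 4)² + 7/24·(x - 4)³.
With (x - 4) = 1/2: g(9/2) = 17/64.

0.2656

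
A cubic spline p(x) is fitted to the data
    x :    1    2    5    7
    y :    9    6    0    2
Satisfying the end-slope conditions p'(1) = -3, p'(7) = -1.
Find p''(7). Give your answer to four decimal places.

Write m_i for p''(x_i). With h_i = 1, 3, 2 and divided differences Δ_i = -3, -2, 1, the continuity of p' gives the tridiagonal system
  1·m_0 + 8·m_1 + 3·m_2 = 6(Δ_1 - Δ_0) = 6
  3·m_1 + 10·m_2 + 2·m_3 = 6(Δ_2 - Δ_1) = 18
Clamped end conditions give two more equations: 2h_0·m_0 + h_0·m_1 = 6(Δ_0 - p'(1)) = 0 and h_2·m_2 + 2h_2·m_3 = 6(p'(7) - Δ_2) = -12.
Forward elimination and back-substitution give m_0 = 2/13, m_1 = -4/13, m_2 = 36/13, m_3 = -57/13.

-4.3846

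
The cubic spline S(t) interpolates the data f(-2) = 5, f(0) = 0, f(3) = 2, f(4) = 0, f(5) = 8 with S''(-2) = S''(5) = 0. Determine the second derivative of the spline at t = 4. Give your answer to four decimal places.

Let m_i = S''(x_i). Step sizes h_i = 2, 3, 1, 1; slopes of the chords Δ_i = (y_(i+1) - y_i)/h_i = -5/2, 2/3, -2, 8.
  2·m_0 + 10·m_1 + 3·m_2 = 6(Δ_1 - Δ_0) = 19
  3·m_1 + 8·m_2 + 1·m_3 = 6(Δ_2 - Δ_1) = -16
  1·m_2 + 4·m_3 + 1·m_4 = 6(Δ_3 - Δ_2) = 60
Natural end conditions: m_0 = m_4 = 0.
Hence m_0 = 0, m_1 = 961/274, m_2 = -734/137, m_3 = 4477/274, m_4 = 0.

16.3394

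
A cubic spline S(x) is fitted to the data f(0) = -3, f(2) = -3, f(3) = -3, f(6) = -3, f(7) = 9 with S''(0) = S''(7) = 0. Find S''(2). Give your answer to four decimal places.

0.6708

Write M_i for S''(x_i). With h_i = 2, 1, 3, 1 and divided differences Δ_i = 0, 0, 0, 12, the continuity of S' gives the tridiagonal system
  2·M_0 + 6·M_1 + 1·M_2 = 6(Δ_1 - Δ_0) = 0
  1·M_1 + 8·M_2 + 3·M_3 = 6(Δ_2 - Δ_1) = 0
  3·M_2 + 8·M_3 + 1·M_4 = 6(Δ_3 - Δ_2) = 72
Natural end conditions: M_0 = M_4 = 0.
Hence M_0 = 0, M_1 = 108/161, M_2 = -648/161, M_3 = 1692/161, M_4 = 0.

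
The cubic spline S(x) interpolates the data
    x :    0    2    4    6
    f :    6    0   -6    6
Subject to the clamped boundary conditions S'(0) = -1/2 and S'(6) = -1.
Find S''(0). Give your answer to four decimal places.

Put m_i = S'' at the i-th knot. Here h = (2, 2, 2) and Δ = (-3, -3, 6), so the interior equations h_(i-1)·m_(i-1) + 2(h_(i-1)+h_i)·m_i + h_i·m_(i+1) = 6(Δ_i − Δ_(i-1)) read
  2·m_0 + 8·m_1 + 2·m_2 = 6(Δ_1 - Δ_0) = 0
  2·m_1 + 8·m_2 + 2·m_3 = 6(Δ_2 - Δ_1) = 54
Clamped end conditions give two more equations: 2h_0·m_0 + h_0·m_1 = 6(Δ_0 - S'(0)) = -15 and h_2·m_2 + 2h_2·m_3 = 6(S'(6) - Δ_2) = -42.
Forward elimination and back-substitution give m_0 = -8/3, m_1 = -13/6, m_2 = 34/3, m_3 = -97/6.

-2.6667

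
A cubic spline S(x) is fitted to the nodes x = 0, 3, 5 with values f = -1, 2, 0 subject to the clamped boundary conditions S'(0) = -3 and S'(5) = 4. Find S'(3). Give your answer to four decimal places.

Write σ_i for S''(x_i). With h_i = 3, 2 and divided differences Δ_i = 1, -1, the continuity of S' gives the tridiagonal system
  3·σ_0 + 10·σ_1 + 2·σ_2 = 6(Δ_1 - Δ_0) = -12
Clamped end conditions give two more equations: 2h_0·σ_0 + h_0·σ_1 = 6(Δ_0 - S'(0)) = 24 and h_1·σ_1 + 2h_1·σ_2 = 6(S'(5) - Δ_1) = 30.
Hence σ_0 = 33/5, σ_1 = -26/5, σ_2 = 101/10.
On [3, 5], S'(x) = b_1 + 2c_1·(x - 3) + 3d_1·(x - 3)² with b_1 = Δ_1 - h_1(2σ_1 + σ_2)/6 = -9/10, c_1 = σ_1/2 = -13/5, d_1 = (σ_2 - σ_1)/(6h_1) = 51/40. So S'(3) = -9/10.

-0.9000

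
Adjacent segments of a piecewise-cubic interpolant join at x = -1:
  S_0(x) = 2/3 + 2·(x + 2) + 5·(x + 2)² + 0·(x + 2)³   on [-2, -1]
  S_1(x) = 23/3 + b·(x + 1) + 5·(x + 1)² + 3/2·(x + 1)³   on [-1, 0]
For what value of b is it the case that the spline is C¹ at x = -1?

12

S_0'(x) = 2 + 10·(x + 2) + 0·(x + 2)², so S_0'(-1) = 12. On the right, S_1'(-1) = b, so b = 12.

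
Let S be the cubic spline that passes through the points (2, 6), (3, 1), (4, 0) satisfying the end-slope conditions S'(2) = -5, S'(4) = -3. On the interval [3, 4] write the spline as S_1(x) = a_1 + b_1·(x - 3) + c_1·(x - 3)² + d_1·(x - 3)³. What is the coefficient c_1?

Write σ_i for S''(x_i). With h_i = 1, 1 and divided differences Δ_i = -5, -1, the continuity of S' gives the tridiagonal system
  1·σ_0 + 4·σ_1 + 1·σ_2 = 6(Δ_1 - Δ_0) = 24
Clamped end conditions give two more equations: 2h_0·σ_0 + h_0·σ_1 = 6(Δ_0 - S'(2)) = 0 and h_1·σ_1 + 2h_1·σ_2 = 6(S'(4) - Δ_1) = -12.
Solving: σ_0 = -5, σ_1 = 10, σ_2 = -11.
On [3, 4], with S_1(x) = a_1 + b_1·(x - 3) + c_1·(x - 3)² + d_1·(x - 3)³: c_1 = σ_1/2 = 5, d_1 = (σ_2 - σ_1)/(6h_1) = -7/2, b_1 = Δ_1 - h_1(2σ_1 + σ_2)/6 = -5/2.

5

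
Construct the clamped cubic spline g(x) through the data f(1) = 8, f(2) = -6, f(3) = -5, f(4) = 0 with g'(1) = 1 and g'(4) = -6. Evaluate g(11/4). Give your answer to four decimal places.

-7.0063

With M_i denoting the second derivative at x_i, h_i = 1, 1, 1, and Δ_i = (y_(i+1) − y_i)/h_i = -14, 1, 5:
  1·M_0 + 4·M_1 + 1·M_2 = 6(Δ_1 - Δ_0) = 90
  1·M_1 + 4·M_2 + 1·M_3 = 6(Δ_2 - Δ_1) = 24
Clamped end conditions give two more equations: 2h_0·M_0 + h_0·M_1 = 6(Δ_0 - g'(1)) = -90 and h_2·M_2 + 2h_2·M_3 = 6(g'(4) - Δ_2) = -66.
Solving: M_0 = -952/15, M_1 = 554/15, M_2 = 86/15, M_3 = -538/15.
On [2, 3], g(x) = -6 - 184/15·(x - 2) + 277/15·(x - 2)² - 26/5·(x - 2)³.
With (x - 2) = 3/4: g(11/4) = -1121/160.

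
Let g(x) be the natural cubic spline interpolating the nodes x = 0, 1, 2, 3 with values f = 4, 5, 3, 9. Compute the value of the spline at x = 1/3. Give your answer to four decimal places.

Write m_i for g''(x_i). With h_i = 1, 1, 1 and divided differences Δ_i = 1, -2, 6, the continuity of g' gives the tridiagonal system
  1·m_0 + 4·m_1 + 1·m_2 = 6(Δ_1 - Δ_0) = -18
  1·m_1 + 4·m_2 + 1·m_3 = 6(Δ_2 - Δ_1) = 48
Natural end conditions: m_0 = m_3 = 0.
Forward elimination and back-substitution give m_0 = 0, m_1 = -8, m_2 = 14, m_3 = 0.
On [0, 1], g(x) = 4 + 7/3·x + 0·x² - 4/3·x³.
With x = 1/3: g(1/3) = 383/81.

4.7284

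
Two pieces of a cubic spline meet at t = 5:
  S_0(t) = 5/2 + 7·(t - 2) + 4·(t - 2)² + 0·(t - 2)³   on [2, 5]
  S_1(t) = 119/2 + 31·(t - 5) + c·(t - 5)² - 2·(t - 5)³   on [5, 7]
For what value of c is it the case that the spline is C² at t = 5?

4

S_0''(t) = 8 + 0·(t - 2), so S_0''(5) = 8. On the right, S_1''(5) = 2c, so c = 4.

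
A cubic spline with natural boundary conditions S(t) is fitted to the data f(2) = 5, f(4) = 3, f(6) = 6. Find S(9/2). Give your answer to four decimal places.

With M_i denoting the second derivative at x_i, h_i = 2, 2, and Δ_i = (y_(i+1) − y_i)/h_i = -1, 3/2:
  2·M_0 + 8·M_1 + 2·M_2 = 6(Δ_1 - Δ_0) = 15
Natural end conditions: M_0 = M_2 = 0.
Hence M_0 = 0, M_1 = 15/8, M_2 = 0.
On [4, 6], S(t) = 3 + 1/4·(t - 4) + 15/16·(t - 4)² - 5/32·(t - 4)³.
With (t - 4) = 1/2: S(9/2) = 855/256.

3.3398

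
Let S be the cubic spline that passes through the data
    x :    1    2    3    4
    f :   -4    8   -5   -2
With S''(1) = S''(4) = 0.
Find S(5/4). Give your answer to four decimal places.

0.8125

Let M_i = S''(x_i). Step sizes h_i = 1, 1, 1; slopes of the chords Δ_i = (y_(i+1) - y_i)/h_i = 12, -13, 3.
  1·M_0 + 4·M_1 + 1·M_2 = 6(Δ_1 - Δ_0) = -150
  1·M_1 + 4·M_2 + 1·M_3 = 6(Δ_2 - Δ_1) = 96
Natural end conditions: M_0 = M_3 = 0.
Solving: M_0 = 0, M_1 = -232/5, M_2 = 178/5, M_3 = 0.
On [1, 2], S(x) = -4 + 296/15·(x - 1) + 0·(x - 1)² - 116/15·(x - 1)³.
With (x - 1) = 1/4: S(5/4) = 13/16.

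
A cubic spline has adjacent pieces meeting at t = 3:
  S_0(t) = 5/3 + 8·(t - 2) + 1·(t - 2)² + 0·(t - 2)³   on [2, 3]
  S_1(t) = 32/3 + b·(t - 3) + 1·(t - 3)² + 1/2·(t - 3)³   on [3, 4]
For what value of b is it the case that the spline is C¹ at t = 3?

S_0'(t) = 8 + 2·(t - 2) + 0·(t - 2)², so S_0'(3) = 10. On the right, S_1'(3) = b, so b = 10.

10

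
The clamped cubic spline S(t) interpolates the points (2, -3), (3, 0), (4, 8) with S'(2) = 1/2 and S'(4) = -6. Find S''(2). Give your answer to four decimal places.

-3.2500

Write M_i for S''(x_i). With h_i = 1, 1 and divided differences Δ_i = 3, 8, the continuity of S' gives the tridiagonal system
  1·M_0 + 4·M_1 + 1·M_2 = 6(Δ_1 - Δ_0) = 30
Clamped end conditions give two more equations: 2h_0·M_0 + h_0·M_1 = 6(Δ_0 - S'(2)) = 15 and h_1·M_1 + 2h_1·M_2 = 6(S'(4) - Δ_1) = -84.
Forward elimination and back-substitution give M_0 = -13/4, M_1 = 43/2, M_2 = -211/4.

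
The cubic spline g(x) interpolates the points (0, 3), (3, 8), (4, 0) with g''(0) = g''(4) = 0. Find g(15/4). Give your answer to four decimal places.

2.2832

With σ_i denoting the second derivative at x_i, h_i = 3, 1, and Δ_i = (y_(i+1) − y_i)/h_i = 5/3, -8:
  3·σ_0 + 8·σ_1 + 1·σ_2 = 6(Δ_1 - Δ_0) = -58
Natural end conditions: σ_0 = σ_2 = 0.
Solving the tridiagonal system: σ_0 = 0, σ_1 = -29/4, σ_2 = 0.
On [3, 4], g(x) = 8 - 67/12·(x - 3) - 29/8·(x - 3)² + 29/24·(x - 3)³.
With (x - 3) = 3/4: g(15/4) = 1169/512.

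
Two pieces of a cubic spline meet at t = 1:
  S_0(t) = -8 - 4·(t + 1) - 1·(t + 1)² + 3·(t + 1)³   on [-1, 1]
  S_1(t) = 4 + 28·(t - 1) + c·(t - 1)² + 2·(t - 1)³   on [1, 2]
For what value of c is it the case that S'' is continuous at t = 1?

17

S_0''(t) = -2 + 18·(t + 1), so S_0''(1) = 34. On the right, S_1''(1) = 2c, so c = 17.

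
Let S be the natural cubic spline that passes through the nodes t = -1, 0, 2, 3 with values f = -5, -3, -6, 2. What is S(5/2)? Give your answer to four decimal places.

-2.7500

Let m_i = S''(x_i). Step sizes h_i = 1, 2, 1; slopes of the chords Δ_i = (y_(i+1) - y_i)/h_i = 2, -3/2, 8.
  1·m_0 + 6·m_1 + 2·m_2 = 6(Δ_1 - Δ_0) = -21
  2·m_1 + 6·m_2 + 1·m_3 = 6(Δ_2 - Δ_1) = 57
Natural end conditions: m_0 = m_3 = 0.
Solving the tridiagonal system: m_0 = 0, m_1 = -15/2, m_2 = 12, m_3 = 0.
On [2, 3], S(t) = -6 + 4·(t - 2) + 6·(t - 2)² - 2·(t - 2)³.
With (t - 2) = 1/2: S(5/2) = -11/4.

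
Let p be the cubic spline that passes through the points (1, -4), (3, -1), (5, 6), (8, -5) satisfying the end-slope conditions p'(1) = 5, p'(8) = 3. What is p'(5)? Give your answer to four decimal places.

-0.4324

With m_i denoting the second derivative at x_i, h_i = 2, 2, 3, and Δ_i = (y_(i+1) − y_i)/h_i = 3/2, 7/2, -11/3:
  2·m_0 + 8·m_1 + 2·m_2 = 6(Δ_1 - Δ_0) = 12
  2·m_1 + 10·m_2 + 3·m_3 = 6(Δ_2 - Δ_1) = -43
Clamped end conditions give two more equations: 2h_0·m_0 + h_0·m_1 = 6(Δ_0 - p'(1)) = -21 and h_2·m_2 + 2h_2·m_3 = 6(p'(8) - Δ_2) = 40.
Solving the tridiagonal system: m_0 = -300/37, m_1 = 423/74, m_2 = -324/37, m_3 = 1226/111.
On [5, 8], p'(x) = b_2 + 2c_2·(x - 5) + 3d_2·(x - 5)² with b_2 = Δ_2 - h_2(2m_2 + m_3)/6 = -16/37, c_2 = m_2/2 = -162/37, d_2 = (m_3 - m_2)/(6h_2) = 1099/999. So p'(5) = -16/37.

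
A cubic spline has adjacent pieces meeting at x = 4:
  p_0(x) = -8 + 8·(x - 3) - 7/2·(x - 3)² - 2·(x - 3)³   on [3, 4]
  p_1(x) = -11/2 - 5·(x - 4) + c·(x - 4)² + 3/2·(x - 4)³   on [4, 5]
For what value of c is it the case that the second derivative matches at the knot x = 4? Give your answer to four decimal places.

p_0''(x) = -7 - 12·(x - 3), so p_0''(4) = -19. On the right, p_1''(4) = 2c, so c = -19/2.

-9.5000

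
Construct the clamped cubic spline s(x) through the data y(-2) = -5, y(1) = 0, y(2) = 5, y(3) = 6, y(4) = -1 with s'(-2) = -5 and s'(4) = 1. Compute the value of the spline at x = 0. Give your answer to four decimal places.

-4.6790

Write M_i for s''(x_i). With h_i = 3, 1, 1, 1 and divided differences Δ_i = 5/3, 5, 1, -7, the continuity of s' gives the tridiagonal system
  3·M_0 + 8·M_1 + 1·M_2 = 6(Δ_1 - Δ_0) = 20
  1·M_1 + 4·M_2 + 1·M_3 = 6(Δ_2 - Δ_1) = -24
  1·M_2 + 4·M_3 + 1·M_4 = 6(Δ_3 - Δ_2) = -48
Clamped end conditions give two more equations: 2h_0·M_0 + h_0·M_1 = 6(Δ_0 - s'(-2)) = 40 and h_3·M_3 + 2h_3·M_4 = 6(s'(4) - Δ_3) = 48.
Hence M_0 = 178/27, M_1 = 4/27, M_2 = -26/27, M_3 = -548/27, M_4 = 922/27.
On [-2, 1], s(x) = -5 - 5·(x + 2) + 89/27·(x + 2)² - 29/81·(x + 2)³.
With (x + 2) = 2: s(0) = -379/81.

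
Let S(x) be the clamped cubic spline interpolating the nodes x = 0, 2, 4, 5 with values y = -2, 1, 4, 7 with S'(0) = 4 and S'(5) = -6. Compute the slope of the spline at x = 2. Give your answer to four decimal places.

-0.1957

Let σ_i = S''(x_i). Step sizes h_i = 2, 2, 1; slopes of the chords Δ_i = (y_(i+1) - y_i)/h_i = 3/2, 3/2, 3.
  2·σ_0 + 8·σ_1 + 2·σ_2 = 6(Δ_1 - Δ_0) = 0
  2·σ_1 + 6·σ_2 + 1·σ_3 = 6(Δ_2 - Δ_1) = 9
Clamped end conditions give two more equations: 2h_0·σ_0 + h_0·σ_1 = 6(Δ_0 - S'(0)) = -15 and h_2·σ_2 + 2h_2·σ_3 = 6(S'(5) - Δ_2) = -54.
Forward elimination and back-substitution give σ_0 = -76/23, σ_1 = -41/46, σ_2 = 158/23, σ_3 = -700/23.
On [2, 4], S'(x) = b_1 + 2c_1·(x - 2) + 3d_1·(x - 2)² with b_1 = Δ_1 - h_1(2σ_1 + σ_2)/6 = -9/46, c_1 = σ_1/2 = -41/92, d_1 = (σ_2 - σ_1)/(6h_1) = 119/184. So S'(2) = -9/46.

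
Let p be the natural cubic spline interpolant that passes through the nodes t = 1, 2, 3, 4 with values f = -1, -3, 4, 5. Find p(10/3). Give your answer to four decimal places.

5.1481

Let σ_i = p''(x_i). Step sizes h_i = 1, 1, 1; slopes of the chords Δ_i = (y_(i+1) - y_i)/h_i = -2, 7, 1.
  1·σ_0 + 4·σ_1 + 1·σ_2 = 6(Δ_1 - Δ_0) = 54
  1·σ_1 + 4·σ_2 + 1·σ_3 = 6(Δ_2 - Δ_1) = -36
Natural end conditions: σ_0 = σ_3 = 0.
Hence σ_0 = 0, σ_1 = 84/5, σ_2 = -66/5, σ_3 = 0.
On [3, 4], p(t) = 4 + 27/5·(t - 3) - 33/5·(t - 3)² + 11/5·(t - 3)³.
With (t - 3) = 1/3: p(10/3) = 139/27.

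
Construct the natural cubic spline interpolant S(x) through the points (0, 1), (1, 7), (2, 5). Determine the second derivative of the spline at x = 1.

-12

Put M_i = S'' at the i-th knot. Here h = (1, 1) and Δ = (6, -2), so the interior equations h_(i-1)·M_(i-1) + 2(h_(i-1)+h_i)·M_i + h_i·M_(i+1) = 6(Δ_i − Δ_(i-1)) read
  1·M_0 + 4·M_1 + 1·M_2 = 6(Δ_1 - Δ_0) = -48
Natural end conditions: M_0 = M_2 = 0.
Hence M_0 = 0, M_1 = -12, M_2 = 0.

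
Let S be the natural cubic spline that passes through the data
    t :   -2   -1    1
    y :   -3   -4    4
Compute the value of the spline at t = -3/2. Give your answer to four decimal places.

-3.8125

With σ_i denoting the second derivative at x_i, h_i = 1, 2, and Δ_i = (y_(i+1) − y_i)/h_i = -1, 4:
  1·σ_0 + 6·σ_1 + 2·σ_2 = 6(Δ_1 - Δ_0) = 30
Natural end conditions: σ_0 = σ_2 = 0.
Solving the tridiagonal system: σ_0 = 0, σ_1 = 5, σ_2 = 0.
On [-2, -1], S(t) = -3 - 11/6·(t + 2) + 0·(t + 2)² + 5/6·(t + 2)³.
With (t + 2) = 1/2: S(-3/2) = -61/16.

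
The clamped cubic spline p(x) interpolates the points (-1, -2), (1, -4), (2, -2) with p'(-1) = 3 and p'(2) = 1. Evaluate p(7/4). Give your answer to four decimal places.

Write σ_i for p''(x_i). With h_i = 2, 1 and divided differences Δ_i = -1, 2, the continuity of p' gives the tridiagonal system
  2·σ_0 + 6·σ_1 + 1·σ_2 = 6(Δ_1 - Δ_0) = 18
Clamped end conditions give two more equations: 2h_0·σ_0 + h_0·σ_1 = 6(Δ_0 - p'(-1)) = -24 and h_1·σ_1 + 2h_1·σ_2 = 6(p'(2) - Δ_1) = -6.
Forward elimination and back-substitution give σ_0 = -29/3, σ_1 = 22/3, σ_2 = -20/3.
On [1, 2], p(x) = -4 + 2/3·(x - 1) + 11/3·(x - 1)² - 7/3·(x - 1)³.
With (x - 1) = 3/4: p(7/4) = -155/64.

-2.4219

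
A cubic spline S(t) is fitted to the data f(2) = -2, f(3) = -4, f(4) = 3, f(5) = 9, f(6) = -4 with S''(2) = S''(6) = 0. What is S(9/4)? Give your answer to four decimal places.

-3.0022

Put M_i = S'' at the i-th knot. Here h = (1, 1, 1, 1) and Δ = (-2, 7, 6, -13), so the interior equations h_(i-1)·M_(i-1) + 2(h_(i-1)+h_i)·M_i + h_i·M_(i+1) = 6(Δ_i − Δ_(i-1)) read
  1·M_0 + 4·M_1 + 1·M_2 = 6(Δ_1 - Δ_0) = 54
  1·M_1 + 4·M_2 + 1·M_3 = 6(Δ_2 - Δ_1) = -6
  1·M_2 + 4·M_3 + 1·M_4 = 6(Δ_3 - Δ_2) = -114
Natural end conditions: M_0 = M_4 = 0.
Hence M_0 = 0, M_1 = 90/7, M_2 = 18/7, M_3 = -204/7, M_4 = 0.
On [2, 3], S(t) = -2 - 29/7·(t - 2) + 0·(t - 2)² + 15/7·(t - 2)³.
With (t - 2) = 1/4: S(9/4) = -1345/448.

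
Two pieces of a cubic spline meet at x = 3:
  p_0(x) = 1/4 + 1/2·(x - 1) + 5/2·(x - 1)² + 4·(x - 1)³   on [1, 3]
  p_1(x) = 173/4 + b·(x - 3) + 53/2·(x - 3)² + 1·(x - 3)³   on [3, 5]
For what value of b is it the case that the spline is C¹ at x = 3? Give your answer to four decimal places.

p_0'(x) = 1/2 + 5·(x - 1) + 12·(x - 1)², so p_0'(3) = 117/2. On the right, p_1'(3) = b, so b = 117/2.

58.5000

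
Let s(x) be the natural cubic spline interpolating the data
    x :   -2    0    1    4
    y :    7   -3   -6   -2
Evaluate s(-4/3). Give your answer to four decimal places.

3.3725

With m_i denoting the second derivative at x_i, h_i = 2, 1, 3, and Δ_i = (y_(i+1) − y_i)/h_i = -5, -3, 4/3:
  2·m_0 + 6·m_1 + 1·m_2 = 6(Δ_1 - Δ_0) = 12
  1·m_1 + 8·m_2 + 3·m_3 = 6(Δ_2 - Δ_1) = 26
Natural end conditions: m_0 = m_3 = 0.
Hence m_0 = 0, m_1 = 70/47, m_2 = 144/47, m_3 = 0.
On [-2, 0], s(x) = 7 - 775/141·(x + 2) + 0·(x + 2)² + 35/282·(x + 2)³.
With (x + 2) = 2/3: s(-4/3) = 12839/3807.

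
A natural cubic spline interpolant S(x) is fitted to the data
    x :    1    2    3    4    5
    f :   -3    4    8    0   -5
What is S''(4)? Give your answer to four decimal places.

9.6429

With m_i denoting the second derivative at x_i, h_i = 1, 1, 1, 1, and Δ_i = (y_(i+1) − y_i)/h_i = 7, 4, -8, -5:
  1·m_0 + 4·m_1 + 1·m_2 = 6(Δ_1 - Δ_0) = -18
  1·m_1 + 4·m_2 + 1·m_3 = 6(Δ_2 - Δ_1) = -72
  1·m_2 + 4·m_3 + 1·m_4 = 6(Δ_3 - Δ_2) = 18
Natural end conditions: m_0 = m_4 = 0.
Forward elimination and back-substitution give m_0 = 0, m_1 = 9/14, m_2 = -144/7, m_3 = 135/14, m_4 = 0.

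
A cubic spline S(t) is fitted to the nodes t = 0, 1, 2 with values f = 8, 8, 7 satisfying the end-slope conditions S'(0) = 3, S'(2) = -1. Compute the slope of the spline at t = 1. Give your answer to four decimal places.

-1.2500

Let σ_i = S''(x_i). Step sizes h_i = 1, 1; slopes of the chords Δ_i = (y_(i+1) - y_i)/h_i = 0, -1.
  1·σ_0 + 4·σ_1 + 1·σ_2 = 6(Δ_1 - Δ_0) = -6
Clamped end conditions give two more equations: 2h_0·σ_0 + h_0·σ_1 = 6(Δ_0 - S'(0)) = -18 and h_1·σ_1 + 2h_1·σ_2 = 6(S'(2) - Δ_1) = 0.
Forward elimination and back-substitution give σ_0 = -19/2, σ_1 = 1, σ_2 = -1/2.
On [1, 2], S'(t) = b_1 + 2c_1·(t - 1) + 3d_1·(t - 1)² with b_1 = Δ_1 - h_1(2σ_1 + σ_2)/6 = -5/4, c_1 = σ_1/2 = 1/2, d_1 = (σ_2 - σ_1)/(6h_1) = -1/4. So S'(1) = -5/4.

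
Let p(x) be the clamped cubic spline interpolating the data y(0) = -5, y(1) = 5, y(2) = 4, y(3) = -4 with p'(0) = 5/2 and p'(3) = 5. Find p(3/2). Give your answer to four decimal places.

6.8542

Put m_i = p'' at the i-th knot. Here h = (1, 1, 1) and Δ = (10, -1, -8), so the interior equations h_(i-1)·m_(i-1) + 2(h_(i-1)+h_i)·m_i + h_i·m_(i+1) = 6(Δ_i − Δ_(i-1)) read
  1·m_0 + 4·m_1 + 1·m_2 = 6(Δ_1 - Δ_0) = -66
  1·m_1 + 4·m_2 + 1·m_3 = 6(Δ_2 - Δ_1) = -42
Clamped end conditions give two more equations: 2h_0·m_0 + h_0·m_1 = 6(Δ_0 - p'(0)) = 45 and h_2·m_2 + 2h_2·m_3 = 6(p'(3) - Δ_2) = 78.
Solving: m_0 = 98/3, m_1 = -61/3, m_2 = -52/3, m_3 = 143/3.
On [1, 2], p(x) = 5 + 26/3·(x - 1) - 61/6·(x - 1)² + 1/2·(x - 1)³.
With (x - 1) = 1/2: p(3/2) = 329/48.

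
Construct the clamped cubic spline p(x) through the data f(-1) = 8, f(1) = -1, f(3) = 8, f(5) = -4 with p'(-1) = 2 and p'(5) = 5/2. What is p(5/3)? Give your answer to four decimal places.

With m_i denoting the second derivative at x_i, h_i = 2, 2, 2, and Δ_i = (y_(i+1) − y_i)/h_i = -9/2, 9/2, -6:
  2·m_0 + 8·m_1 + 2·m_2 = 6(Δ_1 - Δ_0) = 54
  2·m_1 + 8·m_2 + 2·m_3 = 6(Δ_2 - Δ_1) = -63
Clamped end conditions give two more equations: 2h_0·m_0 + h_0·m_1 = 6(Δ_0 - p'(-1)) = -39 and h_2·m_2 + 2h_2·m_3 = 6(p'(5) - Δ_2) = 51.
Solving: m_0 = -523/30, m_1 = 461/30, m_2 = -511/30, m_3 = 319/15.
On [1, 3], p(x) = -1 - 1/15·(x - 1) + 461/60·(x - 1)² - 27/10·(x - 1)³.
With (x - 1) = 2/3: p(5/3) = 212/135.

1.5704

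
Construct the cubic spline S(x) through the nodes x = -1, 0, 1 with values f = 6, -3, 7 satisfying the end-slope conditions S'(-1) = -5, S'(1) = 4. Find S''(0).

Write σ_i for S''(x_i). With h_i = 1, 1 and divided differences Δ_i = -9, 10, the continuity of S' gives the tridiagonal system
  1·σ_0 + 4·σ_1 + 1·σ_2 = 6(Δ_1 - Δ_0) = 114
Clamped end conditions give two more equations: 2h_0·σ_0 + h_0·σ_1 = 6(Δ_0 - S'(-1)) = -24 and h_1·σ_1 + 2h_1·σ_2 = 6(S'(1) - Δ_1) = -36.
Forward elimination and back-substitution give σ_0 = -36, σ_1 = 48, σ_2 = -42.

48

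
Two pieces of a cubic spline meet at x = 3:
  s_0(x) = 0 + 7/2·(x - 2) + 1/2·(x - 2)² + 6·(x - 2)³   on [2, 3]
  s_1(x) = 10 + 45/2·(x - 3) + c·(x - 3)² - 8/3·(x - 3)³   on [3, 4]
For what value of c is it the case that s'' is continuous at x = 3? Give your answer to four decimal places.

s_0''(x) = 1 + 36·(x - 2), so s_0''(3) = 37. On the right, s_1''(3) = 2c, so c = 37/2.

18.5000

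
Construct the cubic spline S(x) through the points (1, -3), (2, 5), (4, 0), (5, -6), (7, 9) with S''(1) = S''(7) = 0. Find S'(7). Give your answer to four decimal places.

With M_i denoting the second derivative at x_i, h_i = 1, 2, 1, 2, and Δ_i = (y_(i+1) − y_i)/h_i = 8, -5/2, -6, 15/2:
  1·M_0 + 6·M_1 + 2·M_2 = 6(Δ_1 - Δ_0) = -63
  2·M_1 + 6·M_2 + 1·M_3 = 6(Δ_2 - Δ_1) = -21
  1·M_2 + 6·M_3 + 2·M_4 = 6(Δ_3 - Δ_2) = 81
Natural end conditions: M_0 = M_4 = 0.
Solving the tridiagonal system: M_0 = 0, M_1 = -597/62, M_2 = -81/31, M_3 = 432/31, M_4 = 0.
On [5, 7], S'(x) = b_3 + 2c_3·(x - 5) + 3d_3·(x - 5)² with b_3 = Δ_3 - h_3(2M_3 + M_4)/6 = -111/62, c_3 = M_3/2 = 216/31, d_3 = (M_4 - M_3)/(6h_3) = -36/31. So S'(7) = 753/62.

12.1452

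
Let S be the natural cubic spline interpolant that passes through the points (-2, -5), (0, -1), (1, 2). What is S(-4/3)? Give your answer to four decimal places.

-3.8642

Let M_i = S''(x_i). Step sizes h_i = 2, 1; slopes of the chords Δ_i = (y_(i+1) - y_i)/h_i = 2, 3.
  2·M_0 + 6·M_1 + 1·M_2 = 6(Δ_1 - Δ_0) = 6
Natural end conditions: M_0 = M_2 = 0.
Forward elimination and back-substitution give M_0 = 0, M_1 = 1, M_2 = 0.
On [-2, 0], S(x) = -5 + 5/3·(x + 2) + 0·(x + 2)² + 1/12·(x + 2)³.
With (x + 2) = 2/3: S(-4/3) = -313/81.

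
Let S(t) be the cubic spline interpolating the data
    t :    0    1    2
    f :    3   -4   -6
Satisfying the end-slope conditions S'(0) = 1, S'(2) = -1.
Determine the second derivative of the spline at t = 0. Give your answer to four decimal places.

-32.5000

Write M_i for S''(x_i). With h_i = 1, 1 and divided differences Δ_i = -7, -2, the continuity of S' gives the tridiagonal system
  1·M_0 + 4·M_1 + 1·M_2 = 6(Δ_1 - Δ_0) = 30
Clamped end conditions give two more equations: 2h_0·M_0 + h_0·M_1 = 6(Δ_0 - S'(0)) = -48 and h_1·M_1 + 2h_1·M_2 = 6(S'(2) - Δ_1) = 6.
Solving the tridiagonal system: M_0 = -65/2, M_1 = 17, M_2 = -11/2.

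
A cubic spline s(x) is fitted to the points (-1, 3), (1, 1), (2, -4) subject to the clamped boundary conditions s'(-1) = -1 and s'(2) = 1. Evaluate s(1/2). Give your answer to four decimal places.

With M_i denoting the second derivative at x_i, h_i = 2, 1, and Δ_i = (y_(i+1) − y_i)/h_i = -1, -5:
  2·M_0 + 6·M_1 + 1·M_2 = 6(Δ_1 - Δ_0) = -24
Clamped end conditions give two more equations: 2h_0·M_0 + h_0·M_1 = 6(Δ_0 - s'(-1)) = 0 and h_1·M_1 + 2h_1·M_2 = 6(s'(2) - Δ_1) = 36.
Forward elimination and back-substitution give M_0 = 14/3, M_1 = -28/3, M_2 = 68/3.
On [-1, 1], s(x) = 3 - 1·(x + 1) + 7/3·(x + 1)² - 7/6·(x + 1)³.
With (x + 1) = 3/2: s(1/2) = 45/16.

2.8125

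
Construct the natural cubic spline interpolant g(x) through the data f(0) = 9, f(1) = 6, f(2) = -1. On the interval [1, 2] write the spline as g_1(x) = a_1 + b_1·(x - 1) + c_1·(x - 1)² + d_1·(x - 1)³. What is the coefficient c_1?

-3

Put m_i = g'' at the i-th knot. Here h = (1, 1) and Δ = (-3, -7), so the interior equations h_(i-1)·m_(i-1) + 2(h_(i-1)+h_i)·m_i + h_i·m_(i+1) = 6(Δ_i − Δ_(i-1)) read
  1·m_0 + 4·m_1 + 1·m_2 = 6(Δ_1 - Δ_0) = -24
Natural end conditions: m_0 = m_2 = 0.
Forward elimination and back-substitution give m_0 = 0, m_1 = -6, m_2 = 0.
On [1, 2], with g_1(x) = a_1 + b_1·(x - 1) + c_1·(x - 1)² + d_1·(x - 1)³: c_1 = m_1/2 = -3, d_1 = (m_2 - m_1)/(6h_1) = 1, b_1 = Δ_1 - h_1(2m_1 + m_2)/6 = -5.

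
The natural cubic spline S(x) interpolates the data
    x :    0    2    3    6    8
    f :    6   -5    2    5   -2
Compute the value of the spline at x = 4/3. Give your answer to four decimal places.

With M_i denoting the second derivative at x_i, h_i = 2, 1, 3, 2, and Δ_i = (y_(i+1) − y_i)/h_i = -11/2, 7, 1, -7/2:
  2·M_0 + 6·M_1 + 1·M_2 = 6(Δ_1 - Δ_0) = 75
  1·M_1 + 8·M_2 + 3·M_3 = 6(Δ_2 - Δ_1) = -36
  3·M_2 + 10·M_3 + 2·M_4 = 6(Δ_3 - Δ_2) = -27
Natural end conditions: M_0 = M_4 = 0.
Forward elimination and back-substitution give M_0 = 0, M_1 = 1401/104, M_2 = -303/52, M_3 = -99/104, M_4 = 0.
On [0, 2], S(x) = 6 - 1039/104·x + 0·x² + 467/416·x³.
With x = 4/3: S(4/3) = -3271/702.

-4.6595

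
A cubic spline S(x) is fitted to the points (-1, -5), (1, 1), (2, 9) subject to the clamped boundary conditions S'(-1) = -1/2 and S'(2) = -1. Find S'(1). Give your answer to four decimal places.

9.9167

Let M_i = S''(x_i). Step sizes h_i = 2, 1; slopes of the chords Δ_i = (y_(i+1) - y_i)/h_i = 3, 8.
  2·M_0 + 6·M_1 + 1·M_2 = 6(Δ_1 - Δ_0) = 30
Clamped end conditions give two more equations: 2h_0·M_0 + h_0·M_1 = 6(Δ_0 - S'(-1)) = 21 and h_1·M_1 + 2h_1·M_2 = 6(S'(2) - Δ_1) = -54.
Hence M_0 = 1/12, M_1 = 31/3, M_2 = -193/6.
On [1, 2], S'(x) = b_1 + 2c_1·(x - 1) + 3d_1·(x - 1)² with b_1 = Δ_1 - h_1(2M_1 + M_2)/6 = 119/12, c_1 = M_1/2 = 31/6, d_1 = (M_2 - M_1)/(6h_1) = -85/12. So S'(1) = 119/12.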